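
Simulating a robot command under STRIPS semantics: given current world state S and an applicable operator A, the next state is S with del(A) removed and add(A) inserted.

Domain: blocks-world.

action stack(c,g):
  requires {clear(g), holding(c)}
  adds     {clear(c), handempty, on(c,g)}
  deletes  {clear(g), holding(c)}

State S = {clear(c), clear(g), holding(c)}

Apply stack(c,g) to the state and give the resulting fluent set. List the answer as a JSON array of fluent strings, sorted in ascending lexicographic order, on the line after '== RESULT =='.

Compute (S \ del) ∪ add:
  pre ⊆ S: {clear(g), holding(c)} ⊆ S  — applicable
  S \ del = {clear(c)}
  ∪ add   = {clear(c), handempty, on(c,g)}

== RESULT ==
["clear(c)", "handempty", "on(c,g)"]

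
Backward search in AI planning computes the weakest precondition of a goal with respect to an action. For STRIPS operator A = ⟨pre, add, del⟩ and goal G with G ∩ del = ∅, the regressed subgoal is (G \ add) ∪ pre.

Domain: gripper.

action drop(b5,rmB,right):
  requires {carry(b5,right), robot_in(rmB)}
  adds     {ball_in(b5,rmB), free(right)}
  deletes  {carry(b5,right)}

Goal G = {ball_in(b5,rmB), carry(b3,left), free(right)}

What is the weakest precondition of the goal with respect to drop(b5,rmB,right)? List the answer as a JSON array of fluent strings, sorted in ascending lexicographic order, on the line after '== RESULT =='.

Compute (G \ add) ∪ pre:
  G ∩ del = {}  (empty — regression defined)
  G \ add = {ball_in(b5,rmB), carry(b3,left), free(right)} \ {ball_in(b5,rmB), free(right)} = {carry(b3,left)}
  ∪ pre   = {carry(b3,left)} ∪ {carry(b5,right), robot_in(rmB)}
          = {carry(b3,left), carry(b5,right), robot_in(rmB)}

== RESULT ==
["carry(b3,left)", "carry(b5,right)", "robot_in(rmB)"]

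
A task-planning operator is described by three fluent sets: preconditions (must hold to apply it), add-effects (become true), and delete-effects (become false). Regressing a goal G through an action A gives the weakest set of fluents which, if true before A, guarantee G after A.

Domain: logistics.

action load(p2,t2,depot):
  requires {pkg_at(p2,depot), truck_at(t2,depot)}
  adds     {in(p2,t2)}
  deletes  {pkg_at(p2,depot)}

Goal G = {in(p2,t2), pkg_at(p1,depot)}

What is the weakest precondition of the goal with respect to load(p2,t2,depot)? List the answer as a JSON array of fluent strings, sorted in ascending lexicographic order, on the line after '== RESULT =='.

Compute (G \ add) ∪ pre:
  G ∩ del = {}  (empty — regression defined)
  G \ add = {in(p2,t2), pkg_at(p1,depot)} \ {in(p2,t2)} = {pkg_at(p1,depot)}
  ∪ pre   = {pkg_at(p1,depot)} ∪ {pkg_at(p2,depot), truck_at(t2,depot)}
          = {pkg_at(p1,depot), pkg_at(p2,depot), truck_at(t2,depot)}

== RESULT ==
["pkg_at(p1,depot)", "pkg_at(p2,depot)", "truck_at(t2,depot)"]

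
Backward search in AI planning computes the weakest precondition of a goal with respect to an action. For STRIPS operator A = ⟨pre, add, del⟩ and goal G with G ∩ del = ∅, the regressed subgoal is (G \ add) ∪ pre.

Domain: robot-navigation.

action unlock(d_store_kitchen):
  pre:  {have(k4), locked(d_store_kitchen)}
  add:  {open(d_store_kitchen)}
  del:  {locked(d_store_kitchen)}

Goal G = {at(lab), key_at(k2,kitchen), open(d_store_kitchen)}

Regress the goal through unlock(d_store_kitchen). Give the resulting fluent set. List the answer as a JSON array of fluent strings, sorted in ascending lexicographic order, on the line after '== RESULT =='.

Regress:
  G ∩ del = {}  (empty — regression defined)
  G \ add = {at(lab), key_at(k2,kitchen), open(d_store_kitchen)} \ {open(d_store_kitchen)} = {at(lab), key_at(k2,kitchen)}
  ∪ pre   = {at(lab), key_at(k2,kitchen)} ∪ {have(k4), locked(d_store_kitchen)}
          = {at(lab), have(k4), key_at(k2,kitchen), locked(d_store_kitchen)}

== RESULT ==
["at(lab)", "have(k4)", "key_at(k2,kitchen)", "locked(d_store_kitchen)"]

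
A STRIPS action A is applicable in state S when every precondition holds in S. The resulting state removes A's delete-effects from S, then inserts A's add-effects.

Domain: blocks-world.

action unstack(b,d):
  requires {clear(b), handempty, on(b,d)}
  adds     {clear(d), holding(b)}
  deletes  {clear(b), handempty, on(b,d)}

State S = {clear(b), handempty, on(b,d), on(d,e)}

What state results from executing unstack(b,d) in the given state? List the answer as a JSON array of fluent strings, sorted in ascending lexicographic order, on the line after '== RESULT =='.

Progress:
  pre ⊆ S: {clear(b), handempty, on(b,d)} ⊆ S  — applicable
  S \ del = {on(d,e)}
  ∪ add   = {clear(d), holding(b), on(d,e)}

== RESULT ==
["clear(d)", "holding(b)", "on(d,e)"]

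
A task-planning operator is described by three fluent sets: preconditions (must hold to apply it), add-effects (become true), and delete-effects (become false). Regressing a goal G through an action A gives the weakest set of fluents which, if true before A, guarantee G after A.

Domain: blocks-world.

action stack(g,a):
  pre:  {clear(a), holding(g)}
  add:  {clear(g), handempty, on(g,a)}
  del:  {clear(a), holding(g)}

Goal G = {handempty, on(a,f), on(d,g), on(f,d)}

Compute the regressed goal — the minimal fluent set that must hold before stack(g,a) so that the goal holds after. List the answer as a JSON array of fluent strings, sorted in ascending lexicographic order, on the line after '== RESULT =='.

Compute (G \ add) ∪ pre:
  G ∩ del = {}  (empty — regression defined)
  G \ add = {handempty, on(a,f), on(d,g), on(f,d)} \ {clear(g), handempty, on(g,a)} = {on(a,f), on(d,g), on(f,d)}
  ∪ pre   = {on(a,f), on(d,g), on(f,d)} ∪ {clear(a), holding(g)}
          = {clear(a), holding(g), on(a,f), on(d,g), on(f,d)}

== RESULT ==
["clear(a)", "holding(g)", "on(a,f)", "on(d,g)", "on(f,d)"]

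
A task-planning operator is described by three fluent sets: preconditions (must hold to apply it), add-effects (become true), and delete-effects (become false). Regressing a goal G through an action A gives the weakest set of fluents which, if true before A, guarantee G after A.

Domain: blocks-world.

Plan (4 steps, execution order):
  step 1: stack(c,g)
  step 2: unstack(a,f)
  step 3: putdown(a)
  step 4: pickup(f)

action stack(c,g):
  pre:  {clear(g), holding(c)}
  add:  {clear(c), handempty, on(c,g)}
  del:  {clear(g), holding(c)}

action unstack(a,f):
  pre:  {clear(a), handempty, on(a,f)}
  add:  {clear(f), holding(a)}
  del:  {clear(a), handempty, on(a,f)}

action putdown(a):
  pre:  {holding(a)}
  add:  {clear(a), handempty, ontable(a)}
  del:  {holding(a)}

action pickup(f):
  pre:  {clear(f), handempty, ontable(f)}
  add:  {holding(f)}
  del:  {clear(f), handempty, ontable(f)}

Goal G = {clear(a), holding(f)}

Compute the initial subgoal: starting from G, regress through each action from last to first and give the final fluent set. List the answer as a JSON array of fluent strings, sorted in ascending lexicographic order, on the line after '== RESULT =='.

Work backward from the goal:
  through step 4 (pickup(f)): drop {holding(f)}, keep {clear(a)}, require {clear(f), handempty, ontable(f)}
    → {clear(a), clear(f), handempty, ontable(f)}
  through step 3 (putdown(a)): drop {clear(a), handempty}, keep {clear(f), ontable(f)}, require {holding(a)}
    → {clear(f), holding(a), ontable(f)}
  through step 2 (unstack(a,f)): drop {clear(f), holding(a)}, keep {ontable(f)}, require {clear(a), handempty, on(a,f)}
    → {clear(a), handempty, on(a,f), ontable(f)}
  through step 1 (stack(c,g)): drop {handempty}, keep {clear(a), on(a,f), ontable(f)}, require {clear(g), holding(c)}
    → {clear(a), clear(g), holding(c), on(a,f), ontable(f)}

== RESULT ==
["clear(a)", "clear(g)", "holding(c)", "on(a,f)", "ontable(f)"]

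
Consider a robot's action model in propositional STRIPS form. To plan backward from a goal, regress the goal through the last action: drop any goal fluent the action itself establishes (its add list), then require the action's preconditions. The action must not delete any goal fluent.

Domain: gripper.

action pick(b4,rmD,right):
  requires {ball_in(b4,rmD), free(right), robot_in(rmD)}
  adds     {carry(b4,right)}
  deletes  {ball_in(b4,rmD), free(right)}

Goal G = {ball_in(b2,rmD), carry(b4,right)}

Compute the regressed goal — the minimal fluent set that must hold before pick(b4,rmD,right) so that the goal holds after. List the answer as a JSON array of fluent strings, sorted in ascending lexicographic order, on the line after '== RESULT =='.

Compute (G \ add) ∪ pre:
  G ∩ del = {}  (empty — regression defined)
  G \ add = {ball_in(b2,rmD), carry(b4,right)} \ {carry(b4,right)} = {ball_in(b2,rmD)}
  ∪ pre   = {ball_in(b2,rmD)} ∪ {ball_in(b4,rmD), free(right), robot_in(rmD)}
          = {ball_in(b2,rmD), ball_in(b4,rmD), free(right), robot_in(rmD)}

== RESULT ==
["ball_in(b2,rmD)", "ball_in(b4,rmD)", "free(right)", "robot_in(rmD)"]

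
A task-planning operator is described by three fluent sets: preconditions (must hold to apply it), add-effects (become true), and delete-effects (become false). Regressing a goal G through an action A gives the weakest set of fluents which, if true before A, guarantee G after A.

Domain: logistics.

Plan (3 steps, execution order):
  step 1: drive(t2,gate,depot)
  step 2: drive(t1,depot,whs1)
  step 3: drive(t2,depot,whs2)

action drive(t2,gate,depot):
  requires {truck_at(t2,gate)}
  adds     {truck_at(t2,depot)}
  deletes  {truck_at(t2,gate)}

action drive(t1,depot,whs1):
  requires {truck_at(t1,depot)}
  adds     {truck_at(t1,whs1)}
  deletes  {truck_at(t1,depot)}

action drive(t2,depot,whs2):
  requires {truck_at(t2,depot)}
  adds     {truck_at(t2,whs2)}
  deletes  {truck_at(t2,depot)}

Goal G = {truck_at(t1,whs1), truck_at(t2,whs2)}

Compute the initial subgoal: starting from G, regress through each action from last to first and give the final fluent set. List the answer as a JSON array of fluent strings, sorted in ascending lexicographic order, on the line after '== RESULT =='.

Regress step by step:
  through step 3 (drive(t2,depot,whs2)): drop {truck_at(t2,whs2)}, keep {truck_at(t1,whs1)}, require {truck_at(t2,depot)}
    → {truck_at(t1,whs1), truck_at(t2,depot)}
  through step 2 (drive(t1,depot,whs1)): drop {truck_at(t1,whs1)}, keep {truck_at(t2,depot)}, require {truck_at(t1,depot)}
    → {truck_at(t1,depot), truck_at(t2,depot)}
  through step 1 (drive(t2,gate,depot)): drop {truck_at(t2,depot)}, keep {truck_at(t1,depot)}, require {truck_at(t2,gate)}
    → {truck_at(t1,depot), truck_at(t2,gate)}

== RESULT ==
["truck_at(t1,depot)", "truck_at(t2,gate)"]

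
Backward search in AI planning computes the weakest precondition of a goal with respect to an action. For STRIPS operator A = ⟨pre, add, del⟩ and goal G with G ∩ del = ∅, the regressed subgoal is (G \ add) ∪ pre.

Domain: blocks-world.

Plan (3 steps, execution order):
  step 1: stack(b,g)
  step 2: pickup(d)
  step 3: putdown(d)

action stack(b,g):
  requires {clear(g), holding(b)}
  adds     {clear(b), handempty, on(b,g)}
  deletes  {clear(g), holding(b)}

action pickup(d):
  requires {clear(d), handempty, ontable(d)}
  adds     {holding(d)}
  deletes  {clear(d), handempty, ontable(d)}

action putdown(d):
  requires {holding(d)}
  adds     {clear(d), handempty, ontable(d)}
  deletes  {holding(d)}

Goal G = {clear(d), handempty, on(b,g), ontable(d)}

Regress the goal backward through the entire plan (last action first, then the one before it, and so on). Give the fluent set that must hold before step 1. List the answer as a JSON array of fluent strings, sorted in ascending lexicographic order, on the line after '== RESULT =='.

Regress step by step:
  through step 3 (putdown(d)): drop {clear(d), handempty, ontable(d)}, keep {on(b,g)}, require {holding(d)}
    → {holding(d), on(b,g)}
  through step 2 (pickup(d)): drop {holding(d)}, keep {on(b,g)}, require {clear(d), handempty, ontable(d)}
    → {clear(d), handempty, on(b,g), ontable(d)}
  through step 1 (stack(b,g)): drop {handempty, on(b,g)}, keep {clear(d), ontable(d)}, require {clear(g), holding(b)}
    → {clear(d), clear(g), holding(b), ontable(d)}

== RESULT ==
["clear(d)", "clear(g)", "holding(b)", "ontable(d)"]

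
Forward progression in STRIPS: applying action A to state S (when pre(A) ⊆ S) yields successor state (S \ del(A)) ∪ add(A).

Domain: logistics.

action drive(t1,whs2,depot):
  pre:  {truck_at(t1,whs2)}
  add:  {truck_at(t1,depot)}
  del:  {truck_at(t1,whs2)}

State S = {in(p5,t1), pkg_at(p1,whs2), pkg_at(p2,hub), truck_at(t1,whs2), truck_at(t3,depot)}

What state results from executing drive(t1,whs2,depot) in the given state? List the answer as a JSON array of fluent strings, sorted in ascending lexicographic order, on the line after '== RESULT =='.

Compute (S \ del) ∪ add:
  pre ⊆ S: {truck_at(t1,whs2)} ⊆ S  — applicable
  S \ del = {in(p5,t1), pkg_at(p1,whs2), pkg_at(p2,hub), truck_at(t3,depot)}
  ∪ add   = {in(p5,t1), pkg_at(p1,whs2), pkg_at(p2,hub), truck_at(t1,depot), truck_at(t3,depot)}

== RESULT ==
["in(p5,t1)", "pkg_at(p1,whs2)", "pkg_at(p2,hub)", "truck_at(t1,depot)", "truck_at(t3,depot)"]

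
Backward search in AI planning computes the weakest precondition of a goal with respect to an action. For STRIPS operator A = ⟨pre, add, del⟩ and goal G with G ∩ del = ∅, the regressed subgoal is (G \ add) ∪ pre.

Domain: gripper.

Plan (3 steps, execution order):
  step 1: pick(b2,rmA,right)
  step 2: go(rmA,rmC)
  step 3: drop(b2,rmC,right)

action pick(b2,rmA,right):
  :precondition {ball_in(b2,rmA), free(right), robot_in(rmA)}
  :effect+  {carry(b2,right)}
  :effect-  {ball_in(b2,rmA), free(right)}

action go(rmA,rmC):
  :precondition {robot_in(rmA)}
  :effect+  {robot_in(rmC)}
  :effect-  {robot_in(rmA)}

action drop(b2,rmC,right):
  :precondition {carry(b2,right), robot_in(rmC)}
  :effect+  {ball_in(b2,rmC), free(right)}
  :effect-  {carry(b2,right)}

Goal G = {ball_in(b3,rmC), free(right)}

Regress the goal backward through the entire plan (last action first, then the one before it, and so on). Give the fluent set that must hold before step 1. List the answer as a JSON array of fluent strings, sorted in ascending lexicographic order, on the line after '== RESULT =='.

Regress step by step:
  through step 3 (drop(b2,rmC,right)): drop {free(right)}, keep {ball_in(b3,rmC)}, require {carry(b2,right), robot_in(rmC)}
    → {ball_in(b3,rmC), carry(b2,right), robot_in(rmC)}
  through step 2 (go(rmA,rmC)): drop {robot_in(rmC)}, keep {ball_in(b3,rmC), carry(b2,right)}, require {robot_in(rmA)}
    → {ball_in(b3,rmC), carry(b2,right), robot_in(rmA)}
  through step 1 (pick(b2,rmA,right)): drop {carry(b2,right)}, keep {ball_in(b3,rmC), robot_in(rmA)}, require {ball_in(b2,rmA), free(right), robot_in(rmA)}
    → {ball_in(b2,rmA), ball_in(b3,rmC), free(right), robot_in(rmA)}

== RESULT ==
["ball_in(b2,rmA)", "ball_in(b3,rmC)", "free(right)", "robot_in(rmA)"]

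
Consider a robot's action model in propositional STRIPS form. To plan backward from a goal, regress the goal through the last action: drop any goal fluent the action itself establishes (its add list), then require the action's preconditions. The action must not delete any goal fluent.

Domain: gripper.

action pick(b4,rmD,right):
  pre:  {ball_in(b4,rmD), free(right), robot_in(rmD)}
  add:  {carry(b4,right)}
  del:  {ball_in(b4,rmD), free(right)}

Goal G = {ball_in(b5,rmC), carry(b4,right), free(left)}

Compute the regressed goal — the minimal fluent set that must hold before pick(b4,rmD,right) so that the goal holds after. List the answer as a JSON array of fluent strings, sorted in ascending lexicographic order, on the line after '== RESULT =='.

Compute (G \ add) ∪ pre:
  G ∩ del = {}  (empty — regression defined)
  G \ add = {ball_in(b5,rmC), carry(b4,right), free(left)} \ {carry(b4,right)} = {ball_in(b5,rmC), free(left)}
  ∪ pre   = {ball_in(b5,rmC), free(left)} ∪ {ball_in(b4,rmD), free(right), robot_in(rmD)}
          = {ball_in(b4,rmD), ball_in(b5,rmC), free(left), free(right), robot_in(rmD)}

== RESULT ==
["ball_in(b4,rmD)", "ball_in(b5,rmC)", "free(left)", "free(right)", "robot_in(rmD)"]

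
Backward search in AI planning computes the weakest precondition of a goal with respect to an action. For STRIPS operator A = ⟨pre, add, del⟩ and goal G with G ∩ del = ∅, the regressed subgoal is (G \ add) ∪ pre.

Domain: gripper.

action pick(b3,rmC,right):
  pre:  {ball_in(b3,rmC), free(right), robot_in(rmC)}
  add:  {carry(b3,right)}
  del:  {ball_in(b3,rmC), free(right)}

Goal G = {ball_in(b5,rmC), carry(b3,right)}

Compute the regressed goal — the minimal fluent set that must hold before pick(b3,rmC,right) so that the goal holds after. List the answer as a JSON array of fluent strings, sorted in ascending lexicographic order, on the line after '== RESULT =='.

Compute (G \ add) ∪ pre:
  G ∩ del = {}  (empty — regression defined)
  G \ add = {ball_in(b5,rmC), carry(b3,right)} \ {carry(b3,right)} = {ball_in(b5,rmC)}
  ∪ pre   = {ball_in(b5,rmC)} ∪ {ball_in(b3,rmC), free(right), robot_in(rmC)}
          = {ball_in(b3,rmC), ball_in(b5,rmC), free(right), robot_in(rmC)}

== RESULT ==
["ball_in(b3,rmC)", "ball_in(b5,rmC)", "free(right)", "robot_in(rmC)"]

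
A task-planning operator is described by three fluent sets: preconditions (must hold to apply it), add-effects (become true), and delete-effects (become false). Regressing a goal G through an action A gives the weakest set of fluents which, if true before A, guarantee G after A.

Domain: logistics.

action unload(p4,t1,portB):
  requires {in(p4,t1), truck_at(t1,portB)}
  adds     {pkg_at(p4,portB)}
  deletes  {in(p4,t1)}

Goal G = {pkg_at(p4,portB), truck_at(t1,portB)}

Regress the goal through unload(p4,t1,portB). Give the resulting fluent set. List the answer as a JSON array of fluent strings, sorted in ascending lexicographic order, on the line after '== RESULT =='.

Regress:
  G ∩ del = {}  (empty — regression defined)
  G \ add = {pkg_at(p4,portB), truck_at(t1,portB)} \ {pkg_at(p4,portB)} = {truck_at(t1,portB)}
  ∪ pre   = {truck_at(t1,portB)} ∪ {in(p4,t1), truck_at(t1,portB)}
          = {in(p4,t1), truck_at(t1,portB)}

== RESULT ==
["in(p4,t1)", "truck_at(t1,portB)"]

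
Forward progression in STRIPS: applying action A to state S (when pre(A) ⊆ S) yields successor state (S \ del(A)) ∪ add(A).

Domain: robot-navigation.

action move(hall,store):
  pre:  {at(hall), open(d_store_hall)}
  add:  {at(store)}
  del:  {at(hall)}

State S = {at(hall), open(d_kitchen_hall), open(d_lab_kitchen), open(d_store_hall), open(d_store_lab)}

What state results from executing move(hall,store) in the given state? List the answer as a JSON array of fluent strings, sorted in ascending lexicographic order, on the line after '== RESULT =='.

Compute (S \ del) ∪ add:
  pre ⊆ S: {at(hall), open(d_store_hall)} ⊆ S  — applicable
  S \ del = {open(d_kitchen_hall), open(d_lab_kitchen), open(d_store_hall), open(d_store_lab)}
  ∪ add   = {at(store), open(d_kitchen_hall), open(d_lab_kitchen), open(d_store_hall), open(d_store_lab)}

== RESULT ==
["at(store)", "open(d_kitchen_hall)", "open(d_lab_kitchen)", "open(d_store_hall)", "open(d_store_lab)"]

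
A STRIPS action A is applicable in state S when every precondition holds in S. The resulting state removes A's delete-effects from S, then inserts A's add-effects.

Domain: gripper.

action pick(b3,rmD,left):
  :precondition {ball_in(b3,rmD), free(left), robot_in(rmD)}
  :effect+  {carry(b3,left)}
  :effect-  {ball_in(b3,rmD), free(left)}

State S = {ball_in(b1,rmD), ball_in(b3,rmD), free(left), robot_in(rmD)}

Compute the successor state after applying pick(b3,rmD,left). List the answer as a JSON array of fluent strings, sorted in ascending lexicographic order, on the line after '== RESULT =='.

Progress:
  pre ⊆ S: {ball_in(b3,rmD), free(left), robot_in(rmD)} ⊆ S  — applicable
  S \ del = {ball_in(b1,rmD), robot_in(rmD)}
  ∪ add   = {ball_in(b1,rmD), carry(b3,left), robot_in(rmD)}

== RESULT ==
["ball_in(b1,rmD)", "carry(b3,left)", "robot_in(rmD)"]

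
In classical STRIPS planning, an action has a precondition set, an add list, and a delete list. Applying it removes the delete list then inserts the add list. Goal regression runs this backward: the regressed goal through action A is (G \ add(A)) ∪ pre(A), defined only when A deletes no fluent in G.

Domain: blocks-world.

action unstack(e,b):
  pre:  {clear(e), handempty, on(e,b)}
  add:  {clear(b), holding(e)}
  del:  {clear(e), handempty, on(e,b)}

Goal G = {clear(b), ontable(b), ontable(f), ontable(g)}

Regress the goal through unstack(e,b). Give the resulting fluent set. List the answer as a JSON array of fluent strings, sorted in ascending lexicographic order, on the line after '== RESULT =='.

Regress:
  G ∩ del = {}  (empty — regression defined)
  G \ add = {clear(b), ontable(b), ontable(f), ontable(g)} \ {clear(b), holding(e)} = {ontable(b), ontable(f), ontable(g)}
  ∪ pre   = {ontable(b), ontable(f), ontable(g)} ∪ {clear(e), handempty, on(e,b)}
          = {clear(e), handempty, on(e,b), ontable(b), ontable(f), ontable(g)}

== RESULT ==
["clear(e)", "handempty", "on(e,b)", "ontable(b)", "ontable(f)", "ontable(g)"]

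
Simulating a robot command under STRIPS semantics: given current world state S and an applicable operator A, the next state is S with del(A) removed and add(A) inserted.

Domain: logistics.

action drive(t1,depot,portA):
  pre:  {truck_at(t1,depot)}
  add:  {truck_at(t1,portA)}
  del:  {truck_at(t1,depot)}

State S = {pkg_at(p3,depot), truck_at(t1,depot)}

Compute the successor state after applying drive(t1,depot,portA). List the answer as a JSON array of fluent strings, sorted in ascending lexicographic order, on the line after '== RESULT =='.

Progress:
  pre ⊆ S: {truck_at(t1,depot)} ⊆ S  — applicable
  S \ del = {pkg_at(p3,depot)}
  ∪ add   = {pkg_at(p3,depot), truck_at(t1,portA)}

== RESULT ==
["pkg_at(p3,depot)", "truck_at(t1,portA)"]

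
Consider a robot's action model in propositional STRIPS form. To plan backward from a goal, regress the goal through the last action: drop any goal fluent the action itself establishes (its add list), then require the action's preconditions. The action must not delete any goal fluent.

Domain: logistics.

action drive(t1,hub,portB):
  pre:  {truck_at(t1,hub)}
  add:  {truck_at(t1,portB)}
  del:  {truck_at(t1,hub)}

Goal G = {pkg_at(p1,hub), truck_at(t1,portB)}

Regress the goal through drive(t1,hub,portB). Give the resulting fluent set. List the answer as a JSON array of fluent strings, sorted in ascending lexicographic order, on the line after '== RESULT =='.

Regress:
  G ∩ del = {}  (empty — regression defined)
  G \ add = {pkg_at(p1,hub), truck_at(t1,portB)} \ {truck_at(t1,portB)} = {pkg_at(p1,hub)}
  ∪ pre   = {pkg_at(p1,hub)} ∪ {truck_at(t1,hub)}
          = {pkg_at(p1,hub), truck_at(t1,hub)}

== RESULT ==
["pkg_at(p1,hub)", "truck_at(t1,hub)"]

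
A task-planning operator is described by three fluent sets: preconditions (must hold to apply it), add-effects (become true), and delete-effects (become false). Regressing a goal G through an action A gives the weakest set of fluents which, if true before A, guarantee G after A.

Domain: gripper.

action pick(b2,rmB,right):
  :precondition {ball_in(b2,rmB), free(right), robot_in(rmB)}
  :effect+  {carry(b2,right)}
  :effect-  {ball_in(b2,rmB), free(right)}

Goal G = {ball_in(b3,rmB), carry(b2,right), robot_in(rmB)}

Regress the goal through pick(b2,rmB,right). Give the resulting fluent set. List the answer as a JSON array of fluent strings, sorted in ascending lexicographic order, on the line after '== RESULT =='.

Compute (G \ add) ∪ pre:
  G ∩ del = {}  (empty — regression defined)
  G \ add = {ball_in(b3,rmB), carry(b2,right), robot_in(rmB)} \ {carry(b2,right)} = {ball_in(b3,rmB), robot_in(rmB)}
  ∪ pre   = {ball_in(b3,rmB), robot_in(rmB)} ∪ {ball_in(b2,rmB), free(right), robot_in(rmB)}
          = {ball_in(b2,rmB), ball_in(b3,rmB), free(right), robot_in(rmB)}

== RESULT ==
["ball_in(b2,rmB)", "ball_in(b3,rmB)", "free(right)", "robot_in(rmB)"]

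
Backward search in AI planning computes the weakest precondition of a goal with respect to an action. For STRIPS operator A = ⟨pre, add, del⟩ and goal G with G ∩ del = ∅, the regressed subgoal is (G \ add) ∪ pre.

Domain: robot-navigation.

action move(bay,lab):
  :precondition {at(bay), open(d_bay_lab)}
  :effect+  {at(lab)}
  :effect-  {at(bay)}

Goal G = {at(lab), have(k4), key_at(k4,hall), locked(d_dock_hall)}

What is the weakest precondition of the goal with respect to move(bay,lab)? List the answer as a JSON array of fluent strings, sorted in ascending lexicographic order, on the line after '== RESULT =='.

Compute (G \ add) ∪ pre:
  G ∩ del = {}  (empty — regression defined)
  G \ add = {at(lab), have(k4), key_at(k4,hall), locked(d_dock_hall)} \ {at(lab)} = {have(k4), key_at(k4,hall), locked(d_dock_hall)}
  ∪ pre   = {have(k4), key_at(k4,hall), locked(d_dock_hall)} ∪ {at(bay), open(d_bay_lab)}
          = {at(bay), have(k4), key_at(k4,hall), locked(d_dock_hall), open(d_bay_lab)}

== RESULT ==
["at(bay)", "have(k4)", "key_at(k4,hall)", "locked(d_dock_hall)", "open(d_bay_lab)"]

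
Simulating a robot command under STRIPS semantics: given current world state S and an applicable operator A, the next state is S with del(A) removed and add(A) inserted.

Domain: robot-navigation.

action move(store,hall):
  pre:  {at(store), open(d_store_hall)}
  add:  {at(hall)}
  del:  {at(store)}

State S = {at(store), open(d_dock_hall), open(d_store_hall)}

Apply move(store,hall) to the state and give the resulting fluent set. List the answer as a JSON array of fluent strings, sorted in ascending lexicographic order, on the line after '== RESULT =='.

Compute (S \ del) ∪ add:
  pre ⊆ S: {at(store), open(d_store_hall)} ⊆ S  — applicable
  S \ del = {open(d_dock_hall), open(d_store_hall)}
  ∪ add   = {at(hall), open(d_dock_hall), open(d_store_hall)}

== RESULT ==
["at(hall)", "open(d_dock_hall)", "open(d_store_hall)"]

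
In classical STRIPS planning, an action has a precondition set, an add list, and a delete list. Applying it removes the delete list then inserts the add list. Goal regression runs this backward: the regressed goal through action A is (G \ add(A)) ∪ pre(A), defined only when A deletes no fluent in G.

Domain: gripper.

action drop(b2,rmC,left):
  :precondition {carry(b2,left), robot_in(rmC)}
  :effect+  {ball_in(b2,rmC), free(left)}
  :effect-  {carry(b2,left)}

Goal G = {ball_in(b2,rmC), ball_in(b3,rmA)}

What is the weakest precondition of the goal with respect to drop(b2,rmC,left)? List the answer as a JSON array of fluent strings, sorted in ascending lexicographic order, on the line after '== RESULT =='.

Regress:
  G ∩ del = {}  (empty — regression defined)
  G \ add = {ball_in(b2,rmC), ball_in(b3,rmA)} \ {ball_in(b2,rmC), free(left)} = {ball_in(b3,rmA)}
  ∪ pre   = {ball_in(b3,rmA)} ∪ {carry(b2,left), robot_in(rmC)}
          = {ball_in(b3,rmA), carry(b2,left), robot_in(rmC)}

== RESULT ==
["ball_in(b3,rmA)", "carry(b2,left)", "robot_in(rmC)"]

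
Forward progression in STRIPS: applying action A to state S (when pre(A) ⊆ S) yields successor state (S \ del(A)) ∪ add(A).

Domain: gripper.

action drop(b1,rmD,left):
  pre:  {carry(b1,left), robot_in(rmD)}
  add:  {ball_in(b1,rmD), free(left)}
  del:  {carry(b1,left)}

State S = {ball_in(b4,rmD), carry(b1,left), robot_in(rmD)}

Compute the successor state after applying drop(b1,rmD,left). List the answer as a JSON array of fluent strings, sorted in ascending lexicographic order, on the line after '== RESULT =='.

Progress:
  pre ⊆ S: {carry(b1,left), robot_in(rmD)} ⊆ S  — applicable
  S \ del = {ball_in(b4,rmD), robot_in(rmD)}
  ∪ add   = {ball_in(b1,rmD), ball_in(b4,rmD), free(left), robot_in(rmD)}

== RESULT ==
["ball_in(b1,rmD)", "ball_in(b4,rmD)", "free(left)", "robot_in(rmD)"]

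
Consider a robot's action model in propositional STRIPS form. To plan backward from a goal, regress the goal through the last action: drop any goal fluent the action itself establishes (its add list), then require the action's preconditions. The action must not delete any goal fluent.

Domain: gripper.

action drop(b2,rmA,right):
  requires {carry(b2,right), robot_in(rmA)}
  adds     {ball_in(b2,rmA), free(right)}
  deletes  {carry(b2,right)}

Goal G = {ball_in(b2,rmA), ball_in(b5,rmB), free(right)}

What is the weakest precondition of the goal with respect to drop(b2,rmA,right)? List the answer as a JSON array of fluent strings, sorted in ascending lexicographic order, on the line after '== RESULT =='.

Compute (G \ add) ∪ pre:
  G ∩ del = {}  (empty — regression defined)
  G \ add = {ball_in(b2,rmA), ball_in(b5,rmB), free(right)} \ {ball_in(b2,rmA), free(right)} = {ball_in(b5,rmB)}
  ∪ pre   = {ball_in(b5,rmB)} ∪ {carry(b2,right), robot_in(rmA)}
          = {ball_in(b5,rmB), carry(b2,right), robot_in(rmA)}

== RESULT ==
["ball_in(b5,rmB)", "carry(b2,right)", "robot_in(rmA)"]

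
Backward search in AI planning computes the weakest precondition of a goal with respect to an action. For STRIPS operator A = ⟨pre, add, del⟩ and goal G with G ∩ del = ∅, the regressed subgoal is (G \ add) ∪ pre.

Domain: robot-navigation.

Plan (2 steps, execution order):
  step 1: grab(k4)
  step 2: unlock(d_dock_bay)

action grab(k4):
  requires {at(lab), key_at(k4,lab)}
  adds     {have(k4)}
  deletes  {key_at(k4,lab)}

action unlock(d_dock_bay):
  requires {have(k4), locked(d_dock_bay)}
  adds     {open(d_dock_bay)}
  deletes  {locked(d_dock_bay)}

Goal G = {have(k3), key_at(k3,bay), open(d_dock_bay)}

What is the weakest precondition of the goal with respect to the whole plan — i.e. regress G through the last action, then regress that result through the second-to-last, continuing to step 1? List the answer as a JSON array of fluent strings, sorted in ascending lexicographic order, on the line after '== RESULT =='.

Regress step by step:
  through step 2 (unlock(d_dock_bay)): drop {open(d_dock_bay)}, keep {have(k3), key_at(k3,bay)}, require {have(k4), locked(d_dock_bay)}
    → {have(k3), have(k4), key_at(k3,bay), locked(d_dock_bay)}
  through step 1 (grab(k4)): drop {have(k4)}, keep {have(k3), key_at(k3,bay), locked(d_dock_bay)}, require {at(lab), key_at(k4,lab)}
    → {at(lab), have(k3), key_at(k3,bay), key_at(k4,lab), locked(d_dock_bay)}

== RESULT ==
["at(lab)", "have(k3)", "key_at(k3,bay)", "key_at(k4,lab)", "locked(d_dock_bay)"]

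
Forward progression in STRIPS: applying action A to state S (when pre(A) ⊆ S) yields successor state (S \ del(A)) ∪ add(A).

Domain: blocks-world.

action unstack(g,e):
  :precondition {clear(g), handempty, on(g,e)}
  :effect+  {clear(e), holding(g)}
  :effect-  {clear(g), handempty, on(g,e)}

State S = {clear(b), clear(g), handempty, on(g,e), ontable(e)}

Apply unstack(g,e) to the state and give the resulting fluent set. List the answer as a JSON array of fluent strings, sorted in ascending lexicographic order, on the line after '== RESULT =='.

Progress:
  pre ⊆ S: {clear(g), handempty, on(g,e)} ⊆ S  — applicable
  S \ del = {clear(b), ontable(e)}
  ∪ add   = {clear(b), clear(e), holding(g), ontable(e)}

== RESULT ==
["clear(b)", "clear(e)", "holding(g)", "ontable(e)"]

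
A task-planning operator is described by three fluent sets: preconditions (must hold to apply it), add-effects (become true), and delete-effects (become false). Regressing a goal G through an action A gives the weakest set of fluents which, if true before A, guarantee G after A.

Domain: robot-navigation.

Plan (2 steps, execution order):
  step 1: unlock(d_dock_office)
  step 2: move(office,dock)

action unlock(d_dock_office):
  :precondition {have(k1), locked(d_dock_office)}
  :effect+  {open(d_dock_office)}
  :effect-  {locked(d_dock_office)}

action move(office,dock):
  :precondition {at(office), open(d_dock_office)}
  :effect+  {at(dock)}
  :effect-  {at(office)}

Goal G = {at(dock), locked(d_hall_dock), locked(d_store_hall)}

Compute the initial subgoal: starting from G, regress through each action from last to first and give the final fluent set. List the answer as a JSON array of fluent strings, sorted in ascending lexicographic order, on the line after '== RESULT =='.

Work backward from the goal:
  through step 2 (move(office,dock)): drop {at(dock)}, keep {locked(d_hall_dock), locked(d_store_hall)}, require {at(office), open(d_dock_office)}
    → {at(office), locked(d_hall_dock), locked(d_store_hall), open(d_dock_office)}
  through step 1 (unlock(d_dock_office)): drop {open(d_dock_office)}, keep {at(office), locked(d_hall_dock), locked(d_store_hall)}, require {have(k1), locked(d_dock_office)}
    → {at(office), have(k1), locked(d_dock_office), locked(d_hall_dock), locked(d_store_hall)}

== RESULT ==
["at(office)", "have(k1)", "locked(d_dock_office)", "locked(d_hall_dock)", "locked(d_store_hall)"]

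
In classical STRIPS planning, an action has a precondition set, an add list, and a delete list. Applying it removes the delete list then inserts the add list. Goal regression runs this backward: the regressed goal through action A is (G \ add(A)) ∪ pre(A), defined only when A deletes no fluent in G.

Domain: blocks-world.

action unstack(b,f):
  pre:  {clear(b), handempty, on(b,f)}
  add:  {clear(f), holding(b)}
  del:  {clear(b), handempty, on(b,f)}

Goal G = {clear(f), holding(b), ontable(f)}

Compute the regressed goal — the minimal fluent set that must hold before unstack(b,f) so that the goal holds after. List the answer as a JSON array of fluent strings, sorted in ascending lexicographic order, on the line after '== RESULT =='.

Compute (G \ add) ∪ pre:
  G ∩ del = {}  (empty — regression defined)
  G \ add = {clear(f), holding(b), ontable(f)} \ {clear(f), holding(b)} = {ontable(f)}
  ∪ pre   = {ontable(f)} ∪ {clear(b), handempty, on(b,f)}
          = {clear(b), handempty, on(b,f), ontable(f)}

== RESULT ==
["clear(b)", "handempty", "on(b,f)", "ontable(f)"]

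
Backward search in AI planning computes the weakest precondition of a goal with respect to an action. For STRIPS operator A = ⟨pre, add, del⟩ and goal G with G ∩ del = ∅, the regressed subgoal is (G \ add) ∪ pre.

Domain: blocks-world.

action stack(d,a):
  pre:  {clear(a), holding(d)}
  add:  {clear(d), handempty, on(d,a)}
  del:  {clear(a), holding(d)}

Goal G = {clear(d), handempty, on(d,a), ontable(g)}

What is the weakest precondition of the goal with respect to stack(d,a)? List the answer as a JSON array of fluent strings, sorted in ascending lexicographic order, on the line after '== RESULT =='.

Compute (G \ add) ∪ pre:
  G ∩ del = {}  (empty — regression defined)
  G \ add = {clear(d), handempty, on(d,a), ontable(g)} \ {clear(d), handempty, on(d,a)} = {ontable(g)}
  ∪ pre   = {ontable(g)} ∪ {clear(a), holding(d)}
          = {clear(a), holding(d), ontable(g)}

== RESULT ==
["clear(a)", "holding(d)", "ontable(g)"]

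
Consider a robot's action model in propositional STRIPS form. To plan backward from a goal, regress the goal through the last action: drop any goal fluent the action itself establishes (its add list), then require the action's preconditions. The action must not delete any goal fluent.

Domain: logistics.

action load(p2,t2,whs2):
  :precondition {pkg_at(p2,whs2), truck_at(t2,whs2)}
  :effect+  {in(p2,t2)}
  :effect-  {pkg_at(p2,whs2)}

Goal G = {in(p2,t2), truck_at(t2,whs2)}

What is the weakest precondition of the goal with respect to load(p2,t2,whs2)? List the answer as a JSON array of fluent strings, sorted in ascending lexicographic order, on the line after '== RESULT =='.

Compute (G \ add) ∪ pre:
  G ∩ del = {}  (empty — regression defined)
  G \ add = {in(p2,t2), truck_at(t2,whs2)} \ {in(p2,t2)} = {truck_at(t2,whs2)}
  ∪ pre   = {truck_at(t2,whs2)} ∪ {pkg_at(p2,whs2), truck_at(t2,whs2)}
          = {pkg_at(p2,whs2), truck_at(t2,whs2)}

== RESULT ==
["pkg_at(p2,whs2)", "truck_at(t2,whs2)"]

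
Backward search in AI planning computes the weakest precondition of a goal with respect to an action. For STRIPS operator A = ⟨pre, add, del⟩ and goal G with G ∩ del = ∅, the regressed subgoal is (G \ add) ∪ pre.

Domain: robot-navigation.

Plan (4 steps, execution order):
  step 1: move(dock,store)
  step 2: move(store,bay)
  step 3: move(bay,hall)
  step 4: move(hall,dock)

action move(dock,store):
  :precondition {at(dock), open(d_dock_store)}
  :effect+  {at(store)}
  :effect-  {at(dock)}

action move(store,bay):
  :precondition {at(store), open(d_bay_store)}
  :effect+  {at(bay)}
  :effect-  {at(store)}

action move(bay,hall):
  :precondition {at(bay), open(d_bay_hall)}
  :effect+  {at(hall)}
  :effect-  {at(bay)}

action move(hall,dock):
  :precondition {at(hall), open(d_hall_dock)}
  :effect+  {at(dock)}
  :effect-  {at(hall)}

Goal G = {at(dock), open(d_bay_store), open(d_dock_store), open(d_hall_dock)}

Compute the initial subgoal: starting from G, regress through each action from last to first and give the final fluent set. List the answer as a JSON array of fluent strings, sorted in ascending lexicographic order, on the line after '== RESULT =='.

Regress step by step:
  through step 4 (move(hall,dock)): drop {at(dock)}, keep {open(d_bay_store), open(d_dock_store), open(d_hall_dock)}, require {at(hall), open(d_hall_dock)}
    → {at(hall), open(d_bay_store), open(d_dock_store), open(d_hall_dock)}
  through step 3 (move(bay,hall)): drop {at(hall)}, keep {open(d_bay_store), open(d_dock_store), open(d_hall_dock)}, require {at(bay), open(d_bay_hall)}
    → {at(bay), open(d_bay_hall), open(d_bay_store), open(d_dock_store), open(d_hall_dock)}
  through step 2 (move(store,bay)): drop {at(bay)}, keep {open(d_bay_hall), open(d_bay_store), open(d_dock_store), open(d_hall_dock)}, require {at(store), open(d_bay_store)}
    → {at(store), open(d_bay_hall), open(d_bay_store), open(d_dock_store), open(d_hall_dock)}
  through step 1 (move(dock,store)): drop {at(store)}, keep {open(d_bay_hall), open(d_bay_store), open(d_dock_store), open(d_hall_dock)}, require {at(dock), open(d_dock_store)}
    → {at(dock), open(d_bay_hall), open(d_bay_store), open(d_dock_store), open(d_hall_dock)}

== RESULT ==
["at(dock)", "open(d_bay_hall)", "open(d_bay_store)", "open(d_dock_store)", "open(d_hall_dock)"]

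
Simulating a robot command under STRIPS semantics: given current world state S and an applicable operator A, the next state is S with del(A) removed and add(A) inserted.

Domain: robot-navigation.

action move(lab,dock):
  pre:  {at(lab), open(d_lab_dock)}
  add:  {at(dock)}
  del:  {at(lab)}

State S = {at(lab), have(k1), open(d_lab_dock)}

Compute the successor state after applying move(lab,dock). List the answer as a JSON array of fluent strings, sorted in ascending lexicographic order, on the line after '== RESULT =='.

Compute (S \ del) ∪ add:
  pre ⊆ S: {at(lab), open(d_lab_dock)} ⊆ S  — applicable
  S \ del = {have(k1), open(d_lab_dock)}
  ∪ add   = {at(dock), have(k1), open(d_lab_dock)}

== RESULT ==
["at(dock)", "have(k1)", "open(d_lab_dock)"]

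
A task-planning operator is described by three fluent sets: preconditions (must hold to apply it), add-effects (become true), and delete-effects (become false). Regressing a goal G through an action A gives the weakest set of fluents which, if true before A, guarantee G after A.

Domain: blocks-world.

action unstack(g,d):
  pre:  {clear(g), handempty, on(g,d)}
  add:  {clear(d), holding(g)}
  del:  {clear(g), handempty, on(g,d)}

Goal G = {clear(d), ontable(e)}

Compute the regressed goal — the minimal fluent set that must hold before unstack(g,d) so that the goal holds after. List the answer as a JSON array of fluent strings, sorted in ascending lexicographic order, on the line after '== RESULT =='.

Compute (G \ add) ∪ pre:
  G ∩ del = {}  (empty — regression defined)
  G \ add = {clear(d), ontable(e)} \ {clear(d), holding(g)} = {ontable(e)}
  ∪ pre   = {ontable(e)} ∪ {clear(g), handempty, on(g,d)}
          = {clear(g), handempty, on(g,d), ontable(e)}

== RESULT ==
["clear(g)", "handempty", "on(g,d)", "ontable(e)"]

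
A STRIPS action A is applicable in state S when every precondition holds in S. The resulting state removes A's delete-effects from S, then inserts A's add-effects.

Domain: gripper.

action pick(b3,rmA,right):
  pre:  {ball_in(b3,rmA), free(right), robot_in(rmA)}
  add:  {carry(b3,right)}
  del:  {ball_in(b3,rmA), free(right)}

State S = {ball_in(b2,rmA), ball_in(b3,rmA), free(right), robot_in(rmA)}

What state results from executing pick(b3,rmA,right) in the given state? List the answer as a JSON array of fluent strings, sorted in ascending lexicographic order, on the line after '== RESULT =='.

Compute (S \ del) ∪ add:
  pre ⊆ S: {ball_in(b3,rmA), free(right), robot_in(rmA)} ⊆ S  — applicable
  S \ del = {ball_in(b2,rmA), robot_in(rmA)}
  ∪ add   = {ball_in(b2,rmA), carry(b3,right), robot_in(rmA)}

== RESULT ==
["ball_in(b2,rmA)", "carry(b3,right)", "robot_in(rmA)"]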